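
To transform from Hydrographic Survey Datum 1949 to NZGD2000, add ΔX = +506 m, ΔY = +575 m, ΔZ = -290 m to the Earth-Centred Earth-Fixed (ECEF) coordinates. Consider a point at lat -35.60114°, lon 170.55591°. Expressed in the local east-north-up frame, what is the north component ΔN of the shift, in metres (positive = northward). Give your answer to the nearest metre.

ΔN = -471 m

The local north axis is (−sin φ cos λ, −sin φ sin λ, cos φ), giving ΔN = -290.570 + 54.924 − 235.796 = -471.44 m.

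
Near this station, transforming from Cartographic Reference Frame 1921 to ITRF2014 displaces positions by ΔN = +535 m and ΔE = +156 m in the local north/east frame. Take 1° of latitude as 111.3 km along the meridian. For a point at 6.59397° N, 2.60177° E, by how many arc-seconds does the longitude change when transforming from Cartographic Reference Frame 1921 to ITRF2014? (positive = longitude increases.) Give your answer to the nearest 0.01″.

At latitude 6.59397°, cos φ = 0.993385.
1° of longitude at this latitude = 111.3 × cos φ = 110.56 km, so Δλ = 156.0 / 110563.7 = 0.0014110° = 5.079″.

Δλ = 5.08″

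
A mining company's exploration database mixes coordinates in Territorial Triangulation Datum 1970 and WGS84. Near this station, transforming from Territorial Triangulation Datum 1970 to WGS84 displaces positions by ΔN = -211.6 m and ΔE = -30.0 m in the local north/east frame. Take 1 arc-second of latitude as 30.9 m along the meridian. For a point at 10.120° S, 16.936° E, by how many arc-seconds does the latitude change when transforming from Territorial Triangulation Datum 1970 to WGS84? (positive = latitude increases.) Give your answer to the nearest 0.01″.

Δφ = -6.85″

1″ of latitude = 30.90 m, so Δφ = -211.6 / 30.90 = -6.848″.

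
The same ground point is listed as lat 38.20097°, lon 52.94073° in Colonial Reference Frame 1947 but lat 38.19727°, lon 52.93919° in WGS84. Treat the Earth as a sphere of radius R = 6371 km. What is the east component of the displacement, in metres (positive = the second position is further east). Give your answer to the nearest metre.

ΔE = -135 m

Δφ = 38.19727° − 38.20097° = -0.00370°; Δλ = 52.93919° − 52.94073° = -0.00154°.
1° along a meridian = πR/180 = 111195 m.
ΔN = Δφ × 111195 = -411.4 m; ΔE = Δλ × 111195 × cos(38.20097°) = -0.00154 × 111195 × 0.785846 = -134.6 m.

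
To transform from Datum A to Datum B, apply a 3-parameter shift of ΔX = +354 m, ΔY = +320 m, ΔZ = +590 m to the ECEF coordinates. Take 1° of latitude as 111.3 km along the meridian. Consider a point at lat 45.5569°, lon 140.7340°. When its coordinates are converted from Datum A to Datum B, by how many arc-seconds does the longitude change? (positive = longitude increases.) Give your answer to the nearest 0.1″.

sin φ = 0.713946, cos φ = 0.700201, sin λ = 0.632922, cos λ = -0.774216.
East component: ΔE = −sin λ·ΔX + cos λ·ΔY = −(0.632922)(354) + (-0.774216)(320) = -471.80 m.
1° of latitude spans 111300 m; at latitude φ, 1° of longitude spans that × cos φ = 77932.3 m, so Δλ = -471.80 / 77932.3 × 3600 = -21.794″.

Δλ = -21.8″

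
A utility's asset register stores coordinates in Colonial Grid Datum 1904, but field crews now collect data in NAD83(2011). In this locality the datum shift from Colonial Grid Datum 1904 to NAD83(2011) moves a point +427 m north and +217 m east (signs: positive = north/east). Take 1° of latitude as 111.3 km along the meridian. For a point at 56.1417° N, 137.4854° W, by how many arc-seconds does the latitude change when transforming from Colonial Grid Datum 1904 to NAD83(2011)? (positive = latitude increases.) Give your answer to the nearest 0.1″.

Δφ = 13.8″

1° of latitude = 111.3 km, so Δφ = 427.0 / 111300 = 0.0038365° = 13.811″.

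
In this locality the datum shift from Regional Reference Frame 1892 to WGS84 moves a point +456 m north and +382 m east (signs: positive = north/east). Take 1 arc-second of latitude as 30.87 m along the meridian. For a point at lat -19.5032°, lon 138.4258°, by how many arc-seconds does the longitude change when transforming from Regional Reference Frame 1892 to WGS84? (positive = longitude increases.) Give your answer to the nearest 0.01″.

Δλ = 13.13″

At latitude -19.5032°, cos φ = 0.942623.
1″ of longitude at this latitude = 30.87 × cos φ = 29.0988 m, so Δλ = 382.0 / 29.0988 = 13.128″.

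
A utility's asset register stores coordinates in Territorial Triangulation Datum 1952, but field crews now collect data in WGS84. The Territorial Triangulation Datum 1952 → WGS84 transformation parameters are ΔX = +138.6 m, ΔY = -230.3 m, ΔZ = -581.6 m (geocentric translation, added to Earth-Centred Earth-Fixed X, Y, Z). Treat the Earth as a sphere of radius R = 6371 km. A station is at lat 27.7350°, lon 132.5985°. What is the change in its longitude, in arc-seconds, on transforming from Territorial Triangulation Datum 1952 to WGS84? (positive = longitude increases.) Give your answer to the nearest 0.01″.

Δλ = 1.97″

sin φ = 0.465383, cos φ = 0.885110, sin λ = 0.736115, cos λ = -0.676857.
East component: ΔE = −sin λ·ΔX + cos λ·ΔY = −(0.736115)(138.6) + (-0.676857)(-230.3) = 53.85 m.
1° of latitude spans πR/180 = 111195 m; at latitude φ, 1° of longitude spans that × cos φ = 98419.7 m, so Δλ = 53.85 / 98419.7 × 3600 = 1.970″.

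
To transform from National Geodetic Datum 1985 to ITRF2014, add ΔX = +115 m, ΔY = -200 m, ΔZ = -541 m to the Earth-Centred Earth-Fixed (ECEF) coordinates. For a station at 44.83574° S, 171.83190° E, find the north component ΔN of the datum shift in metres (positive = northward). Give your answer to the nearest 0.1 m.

ΔN = -483.9 m

The local north axis is (−sin φ cos λ, −sin φ sin λ, cos φ), giving ΔN = -80.261 − 20.035 − 383.640 = -483.94 m.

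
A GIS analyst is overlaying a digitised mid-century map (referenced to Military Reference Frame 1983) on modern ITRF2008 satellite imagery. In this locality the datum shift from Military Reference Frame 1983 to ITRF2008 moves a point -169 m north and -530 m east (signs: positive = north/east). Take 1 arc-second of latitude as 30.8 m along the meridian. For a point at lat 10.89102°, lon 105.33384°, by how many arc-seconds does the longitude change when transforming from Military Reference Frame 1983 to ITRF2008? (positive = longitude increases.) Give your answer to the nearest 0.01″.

At latitude 10.89102°, cos φ = 0.981988.
1″ of longitude at this latitude = 30.80 × cos φ = 30.2452 m, so Δλ = -530.0 / 30.2452 = -17.523″.

Δλ = -17.52″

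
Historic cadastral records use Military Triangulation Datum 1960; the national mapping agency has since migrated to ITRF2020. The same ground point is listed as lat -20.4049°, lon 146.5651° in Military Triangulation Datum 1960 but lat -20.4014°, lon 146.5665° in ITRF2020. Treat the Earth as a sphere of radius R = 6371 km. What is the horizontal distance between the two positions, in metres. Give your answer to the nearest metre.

Δφ = -20.4014° − -20.4049° = +0.0035°; Δλ = 146.5665° − 146.5651° = +0.0014°.
1° along a meridian = πR/180 = 111195 m.
ΔN = Δφ × 111195 = 389.2 m; ΔE = Δλ × 111195 × cos(-20.4049°) = +0.0014 × 111195 × 0.937252 = 145.9 m.
Distance = √(ΔE² + ΔN²) = √(145.9² + 389.2²) = 415.6 m.

416 m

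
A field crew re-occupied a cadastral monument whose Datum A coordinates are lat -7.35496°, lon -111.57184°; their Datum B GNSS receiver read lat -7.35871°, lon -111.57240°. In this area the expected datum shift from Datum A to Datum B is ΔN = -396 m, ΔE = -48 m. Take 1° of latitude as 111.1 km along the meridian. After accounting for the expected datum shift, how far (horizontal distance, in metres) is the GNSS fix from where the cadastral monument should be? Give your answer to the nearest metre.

Observed coordinate differences: Δφ = -0.00375°, Δλ = -0.00056°.
Converting to metres (1° lat = 111100 m, cos φ = 0.991772): observed ΔN = -416.6 m, observed ΔE = -61.7 m.
Subtracting the expected shift leaves a residual of -416.6 − (-396) = -20.6 m north and -61.7 − (-48) = -13.7 m east.
Residual distance = √((-20.6)² + (-13.7)²) = 24.8 m.

25 m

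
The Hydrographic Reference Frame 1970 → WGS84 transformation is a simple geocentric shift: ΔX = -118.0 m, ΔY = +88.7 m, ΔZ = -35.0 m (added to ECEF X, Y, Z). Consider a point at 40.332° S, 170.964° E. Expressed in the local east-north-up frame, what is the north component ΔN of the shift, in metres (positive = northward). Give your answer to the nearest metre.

ΔN = 58 m

The local north axis is (−sin φ cos λ, −sin φ sin λ, cos φ), giving ΔN = 75.424 + 9.016 − 26.681 = 57.76 m.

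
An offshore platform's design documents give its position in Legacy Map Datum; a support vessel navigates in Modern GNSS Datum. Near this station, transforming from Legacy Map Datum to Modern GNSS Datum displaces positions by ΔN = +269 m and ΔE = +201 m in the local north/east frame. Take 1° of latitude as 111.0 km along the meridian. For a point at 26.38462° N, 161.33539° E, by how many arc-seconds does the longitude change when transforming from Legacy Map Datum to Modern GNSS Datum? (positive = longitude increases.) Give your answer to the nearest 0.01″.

Δλ = 7.28″

At latitude 26.38462°, cos φ = 0.895831.
1° of longitude at this latitude = 111.0 × cos φ = 99.44 km, so Δλ = 201.0 / 99437.3 = 0.0020214° = 7.277″.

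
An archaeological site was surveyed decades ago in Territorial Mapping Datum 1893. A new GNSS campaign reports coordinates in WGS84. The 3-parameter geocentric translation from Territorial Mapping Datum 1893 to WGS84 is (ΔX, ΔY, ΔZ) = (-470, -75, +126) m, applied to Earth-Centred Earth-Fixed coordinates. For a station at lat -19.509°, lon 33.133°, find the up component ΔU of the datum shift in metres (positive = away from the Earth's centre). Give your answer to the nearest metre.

ΔU = -452 m

The local up (radial) axis is (cos φ cos λ, cos φ sin λ, sin φ), giving ΔU = -370.984 − 38.640 − 42.078 = -451.70 m.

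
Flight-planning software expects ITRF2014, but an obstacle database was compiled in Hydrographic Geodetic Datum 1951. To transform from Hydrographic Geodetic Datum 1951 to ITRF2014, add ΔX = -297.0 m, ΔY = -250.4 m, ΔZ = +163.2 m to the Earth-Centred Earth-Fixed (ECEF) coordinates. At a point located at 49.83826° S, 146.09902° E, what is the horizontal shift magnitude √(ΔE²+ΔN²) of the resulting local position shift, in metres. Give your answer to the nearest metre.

At φ = -49.83826°, λ = 146.09902°: sin φ = -0.764227, cos φ = 0.644948, sin λ = 0.557759, cos λ = -0.830003.
ΔE = −sin λ·ΔX + cos λ·ΔY = −(0.557759)·(-297.0) + (-0.830003)·(-250.4) = 373.49 m.
ΔN = −sin φ cos λ·ΔX − sin φ sin λ·ΔY + cos φ·ΔZ = −(-0.764227)(-0.830003)(-297.0) − (-0.764227)(0.557759)(-250.4) + (0.644948)(163.2) = 186.91 m.
Horizontal magnitude = √(ΔE² + ΔN²) = √(373.49² + 186.91²) = 417.65 m.

418 m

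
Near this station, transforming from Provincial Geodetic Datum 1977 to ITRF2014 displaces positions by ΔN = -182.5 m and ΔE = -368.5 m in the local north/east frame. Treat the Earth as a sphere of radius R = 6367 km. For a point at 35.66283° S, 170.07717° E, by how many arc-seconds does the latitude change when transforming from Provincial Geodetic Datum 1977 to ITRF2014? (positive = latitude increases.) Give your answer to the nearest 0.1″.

Δφ = -5.9″

On a sphere of radius R, 1 rad of latitude = R, so Δφ = ΔN / R = -182.5 / 6367000 = -2.8663e-05 rad = -5.912″.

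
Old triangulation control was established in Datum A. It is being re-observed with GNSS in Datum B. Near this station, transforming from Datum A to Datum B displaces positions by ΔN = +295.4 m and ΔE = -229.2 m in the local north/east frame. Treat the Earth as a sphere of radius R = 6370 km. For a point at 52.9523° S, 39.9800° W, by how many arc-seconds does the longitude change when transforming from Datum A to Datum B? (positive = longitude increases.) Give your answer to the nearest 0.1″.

Δλ = -12.3″

At latitude -52.9523°, cos φ = 0.602480.
One radian of longitude at latitude φ spans R cos φ, so Δλ = ΔE / (R cos φ) = -229.2 / (6370000 × 0.602480) = -5.9722e-05 rad = -12.319″.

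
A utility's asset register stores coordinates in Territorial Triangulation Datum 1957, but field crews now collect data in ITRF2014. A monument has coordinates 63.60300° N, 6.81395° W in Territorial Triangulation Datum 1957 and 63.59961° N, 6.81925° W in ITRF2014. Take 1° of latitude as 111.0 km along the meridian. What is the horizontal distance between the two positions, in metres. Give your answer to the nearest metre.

458 m

Δφ = 63.59961° − 63.60300° = -0.00339°; Δλ = -6.81925° − -6.81395° = -0.00530°.
ΔN = Δφ × 111000 = -376.3 m; ΔE = Δλ × 111000 × cos(63.60300°) = -0.00530 × 111000 × 0.444588 = -261.6 m.
Distance = √(ΔE² + ΔN²) = √((-261.6)² + (-376.3)²) = 458.3 m.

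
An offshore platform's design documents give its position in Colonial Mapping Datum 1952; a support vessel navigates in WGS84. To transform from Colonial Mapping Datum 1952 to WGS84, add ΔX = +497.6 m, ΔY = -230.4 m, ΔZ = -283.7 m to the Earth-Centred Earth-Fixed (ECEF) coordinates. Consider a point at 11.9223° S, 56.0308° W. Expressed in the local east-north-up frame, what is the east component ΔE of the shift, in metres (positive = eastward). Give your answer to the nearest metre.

At φ = -11.9223°, λ = -56.0308°: sin φ = -0.206585, cos φ = 0.978429, sin λ = -0.829338, cos λ = 0.558747.
ΔE = −sin λ·ΔX + cos λ·ΔY = −(-0.829338)·(497.6) + (0.558747)·(-230.4) = 283.94 m.

ΔE = 284 m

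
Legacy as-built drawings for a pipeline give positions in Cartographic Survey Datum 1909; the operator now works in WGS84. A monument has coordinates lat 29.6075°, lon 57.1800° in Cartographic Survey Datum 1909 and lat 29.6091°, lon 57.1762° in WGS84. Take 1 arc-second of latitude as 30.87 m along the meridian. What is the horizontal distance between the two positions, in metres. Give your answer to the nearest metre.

408 m

Δφ = 29.6091° − 29.6075° = +0.0016°; Δλ = 57.1762° − 57.1800° = -0.0038°.
1° of latitude = 3600 × 30.87 = 111132 m.
ΔN = Δφ × 111132 = 177.8 m; ΔE = Δλ × 111132 × cos(29.6075°) = -0.0038 × 111132 × 0.869430 = -367.2 m.
Distance = √(ΔE² + ΔN²) = √((-367.2)² + 177.8²) = 408.0 m.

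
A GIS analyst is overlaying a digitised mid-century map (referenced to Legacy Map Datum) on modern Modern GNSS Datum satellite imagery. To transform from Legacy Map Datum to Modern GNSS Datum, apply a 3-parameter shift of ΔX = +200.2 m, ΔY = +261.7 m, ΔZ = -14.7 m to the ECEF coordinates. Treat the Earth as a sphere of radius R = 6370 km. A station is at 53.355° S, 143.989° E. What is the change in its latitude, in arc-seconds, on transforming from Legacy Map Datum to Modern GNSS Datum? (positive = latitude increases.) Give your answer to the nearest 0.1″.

sin φ = -0.802349, cos φ = 0.596855, sin λ = 0.587941, cos λ = -0.808904.
North component: ΔN = −sin φ cos λ·ΔX − sin φ sin λ·ΔY + cos φ·ΔZ = −(-0.802349)(-0.808904)(200.2) − (-0.802349)(0.587941)(261.7) + (0.596855)(-14.7) = -15.26 m.
1° of latitude spans πR/180 = 111177 m, so Δφ = -15.26 / 111177 × 3600 = -0.494″.

Δφ = -0.5″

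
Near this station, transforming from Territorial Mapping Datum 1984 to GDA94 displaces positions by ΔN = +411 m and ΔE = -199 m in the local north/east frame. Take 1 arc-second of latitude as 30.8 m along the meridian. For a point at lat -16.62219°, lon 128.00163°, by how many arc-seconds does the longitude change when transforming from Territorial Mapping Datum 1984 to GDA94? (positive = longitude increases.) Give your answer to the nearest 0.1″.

At latitude -16.62219°, cos φ = 0.958212.
1″ of longitude at this latitude = 30.80 × cos φ = 29.5129 m, so Δλ = -199.0 / 29.5129 = -6.743″.

Δλ = -6.7″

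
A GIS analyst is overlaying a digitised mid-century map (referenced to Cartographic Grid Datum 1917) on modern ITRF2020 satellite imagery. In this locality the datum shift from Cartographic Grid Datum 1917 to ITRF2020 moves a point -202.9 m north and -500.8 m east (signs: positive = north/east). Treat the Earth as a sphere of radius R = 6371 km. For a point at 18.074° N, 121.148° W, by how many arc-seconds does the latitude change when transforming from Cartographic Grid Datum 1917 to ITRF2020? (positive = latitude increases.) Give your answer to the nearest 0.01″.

Δφ = -6.57″

On a sphere of radius R, 1 rad of latitude = R, so Δφ = ΔN / R = -202.9 / 6371000 = -3.1847e-05 rad = -6.569″.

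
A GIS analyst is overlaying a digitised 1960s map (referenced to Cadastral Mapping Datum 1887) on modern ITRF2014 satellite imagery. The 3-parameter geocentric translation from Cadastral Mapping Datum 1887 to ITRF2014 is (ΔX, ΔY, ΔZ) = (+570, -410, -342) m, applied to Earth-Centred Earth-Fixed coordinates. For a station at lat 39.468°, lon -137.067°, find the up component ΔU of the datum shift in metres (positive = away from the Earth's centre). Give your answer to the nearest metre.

ΔU = -324 m

The local up (radial) axis is (cos φ cos λ, cos φ sin λ, sin φ), giving ΔU = -322.167 + 215.590 − 217.391 = -323.97 m.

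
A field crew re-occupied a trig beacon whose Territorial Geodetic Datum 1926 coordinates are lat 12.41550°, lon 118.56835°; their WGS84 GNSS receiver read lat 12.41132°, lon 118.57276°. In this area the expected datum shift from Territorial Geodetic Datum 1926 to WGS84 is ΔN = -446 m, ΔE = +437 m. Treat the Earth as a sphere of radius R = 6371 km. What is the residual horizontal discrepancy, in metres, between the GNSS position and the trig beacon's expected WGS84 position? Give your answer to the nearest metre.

46 m

Observed coordinate differences: Δφ = -0.00418°, Δλ = +0.00441°.
Converting to metres (1° lat = 111195 m, cos φ = 0.976614): observed ΔN = -464.8 m, observed ΔE = 478.9 m.
Subtracting the expected shift leaves a residual of -464.8 − (-446) = -18.8 m north and 478.9 − (437) = 41.9 m east.
Residual distance = √((-18.8)² + 41.9²) = 45.9 m.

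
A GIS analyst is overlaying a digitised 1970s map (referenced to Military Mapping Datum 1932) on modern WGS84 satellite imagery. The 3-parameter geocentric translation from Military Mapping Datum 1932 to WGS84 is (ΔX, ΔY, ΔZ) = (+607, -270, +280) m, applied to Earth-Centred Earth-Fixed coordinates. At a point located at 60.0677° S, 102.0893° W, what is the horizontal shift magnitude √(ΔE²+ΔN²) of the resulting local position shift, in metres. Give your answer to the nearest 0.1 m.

699.5 m

At φ = -60.0677°, λ = -102.0893°: sin φ = -0.866616, cos φ = 0.498976, sin λ = -0.977822, cos λ = -0.209436.
ΔE = −sin λ·ΔX + cos λ·ΔY = −(-0.977822)·(607) + (-0.209436)·(-270) = 650.09 m.
ΔN = −sin φ cos λ·ΔX − sin φ sin λ·ΔY + cos φ·ΔZ = −(-0.866616)(-0.209436)(607) − (-0.866616)(-0.977822)(-270) + (0.498976)(280) = 258.34 m.
Horizontal magnitude = √(ΔE² + ΔN²) = √(650.09² + 258.34²) = 699.54 m.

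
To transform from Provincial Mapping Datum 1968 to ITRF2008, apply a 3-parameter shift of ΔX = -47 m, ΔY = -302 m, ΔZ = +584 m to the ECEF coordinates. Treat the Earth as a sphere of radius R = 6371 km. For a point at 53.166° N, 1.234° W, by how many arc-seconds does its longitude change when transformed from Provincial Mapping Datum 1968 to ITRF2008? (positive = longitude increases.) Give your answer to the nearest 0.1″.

sin φ = 0.800376, cos φ = 0.599499, sin λ = -0.021536, cos λ = 0.999768.
East component: ΔE = −sin λ·ΔX + cos λ·ΔY = −(-0.021536)(-47) + (0.999768)(-302) = -302.94 m.
1° of latitude spans πR/180 = 111195 m; at latitude φ, 1° of longitude spans that × cos φ = 66661.2 m, so Δλ = -302.94 / 66661.2 × 3600 = -16.360″.

Δλ = -16.4″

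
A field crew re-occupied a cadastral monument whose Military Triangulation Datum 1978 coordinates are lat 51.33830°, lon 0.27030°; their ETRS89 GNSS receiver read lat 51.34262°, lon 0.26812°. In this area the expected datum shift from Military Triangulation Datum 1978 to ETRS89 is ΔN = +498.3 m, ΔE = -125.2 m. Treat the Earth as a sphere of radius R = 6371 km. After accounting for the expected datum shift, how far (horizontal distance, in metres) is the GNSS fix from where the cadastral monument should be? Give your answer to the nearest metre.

32 m

Observed coordinate differences: Δφ = +0.00432°, Δλ = -0.00218°.
Converting to metres (1° lat = 111195 m, cos φ = 0.624721): observed ΔN = 480.4 m, observed ΔE = -151.4 m.
Subtracting the expected shift leaves a residual of 480.4 − (498.3) = -17.9 m north and -151.4 − (-125.2) = -26.2 m east.
Residual distance = √((-17.9)² + (-26.2)²) = 31.8 m.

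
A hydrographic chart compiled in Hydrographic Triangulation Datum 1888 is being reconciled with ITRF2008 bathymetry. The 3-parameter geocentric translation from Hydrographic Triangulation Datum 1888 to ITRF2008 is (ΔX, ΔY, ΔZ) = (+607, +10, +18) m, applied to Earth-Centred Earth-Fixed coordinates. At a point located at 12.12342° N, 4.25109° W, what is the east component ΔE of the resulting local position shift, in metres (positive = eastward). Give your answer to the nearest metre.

The local east axis at (φ, λ) is (−sin λ, cos λ, 0), so ΔE = −sin(-4.25109°)·607 + cos(-4.25109°)·10 = 54.97 m.

ΔE = 55 m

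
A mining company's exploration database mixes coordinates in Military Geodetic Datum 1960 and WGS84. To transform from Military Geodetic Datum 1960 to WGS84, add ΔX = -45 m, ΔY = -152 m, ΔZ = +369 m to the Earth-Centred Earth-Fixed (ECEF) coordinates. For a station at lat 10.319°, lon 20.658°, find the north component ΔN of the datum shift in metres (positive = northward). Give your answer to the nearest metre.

At φ = 10.319°, λ = 20.658°: sin φ = 0.179128, cos φ = 0.983826, sin λ = 0.352789, cos λ = 0.935703.
ΔN = −sin φ cos λ·ΔX − sin φ sin λ·ΔY + cos φ·ΔZ = −(0.179128)(0.935703)(-45) − (0.179128)(0.352789)(-152) + (0.983826)(369) = 380.18 m.

ΔN = 380 m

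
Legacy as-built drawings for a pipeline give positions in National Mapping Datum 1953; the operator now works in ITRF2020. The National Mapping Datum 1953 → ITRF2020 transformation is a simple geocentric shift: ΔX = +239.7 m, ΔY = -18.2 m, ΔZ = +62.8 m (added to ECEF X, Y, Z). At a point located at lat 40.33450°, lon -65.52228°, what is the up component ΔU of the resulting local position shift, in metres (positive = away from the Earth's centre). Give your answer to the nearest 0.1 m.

ΔU = 129.0 m

The local up (radial) axis is (cos φ cos λ, cos φ sin λ, sin φ), giving ΔU = 75.707 + 12.627 + 40.647 = 128.98 m.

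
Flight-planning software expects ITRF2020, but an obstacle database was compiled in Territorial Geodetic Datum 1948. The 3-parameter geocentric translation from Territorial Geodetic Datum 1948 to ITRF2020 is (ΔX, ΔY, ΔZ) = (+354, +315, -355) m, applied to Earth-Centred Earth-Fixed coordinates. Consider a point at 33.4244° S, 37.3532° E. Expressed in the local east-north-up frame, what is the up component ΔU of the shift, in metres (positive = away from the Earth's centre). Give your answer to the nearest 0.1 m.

ΔU = 589.9 m

At φ = -33.4244°, λ = 37.3532°: sin φ = -0.550836, cos φ = 0.834613, sin λ = 0.606727, cos λ = 0.794910.
ΔU = cos φ cos λ·ΔX + cos φ sin λ·ΔY + sin φ·ΔZ = (0.834613)(0.794910)(354) + (0.834613)(0.606727)(315) + (-0.550836)(-355) = 589.92 m.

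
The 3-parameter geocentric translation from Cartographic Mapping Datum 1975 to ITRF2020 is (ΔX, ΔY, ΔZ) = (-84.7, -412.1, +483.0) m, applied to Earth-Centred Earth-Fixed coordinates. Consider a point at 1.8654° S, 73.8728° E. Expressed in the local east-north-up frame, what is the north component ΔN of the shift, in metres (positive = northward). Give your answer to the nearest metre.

At φ = -1.8654°, λ = 73.8728°: sin φ = -0.032552, cos φ = 0.999470, sin λ = 0.960647, cos λ = 0.277771.
ΔN = −sin φ cos λ·ΔX − sin φ sin λ·ΔY + cos φ·ΔZ = −(-0.032552)(0.277771)(-84.7) − (-0.032552)(0.960647)(-412.1) + (0.999470)(483.0) = 469.09 m.

ΔN = 469 m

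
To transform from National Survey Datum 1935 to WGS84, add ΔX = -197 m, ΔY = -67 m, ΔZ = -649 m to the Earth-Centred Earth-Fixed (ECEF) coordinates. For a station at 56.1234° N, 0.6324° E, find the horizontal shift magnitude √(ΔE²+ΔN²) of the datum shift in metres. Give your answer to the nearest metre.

The local east axis at (φ, λ) is (−sin λ, cos λ, 0), so ΔE = −sin(0.6324°)·(-197) + cos(0.6324°)·(-67) = -64.82 m.
The local north axis is (−sin φ cos λ, −sin φ sin λ, cos φ), giving ΔN = 163.547 + 0.614 − 361.757 = -197.60 m.
Horizontal magnitude = √(ΔE² + ΔN²) = √((-64.82)² + (-197.60)²) = 207.96 m.

208 m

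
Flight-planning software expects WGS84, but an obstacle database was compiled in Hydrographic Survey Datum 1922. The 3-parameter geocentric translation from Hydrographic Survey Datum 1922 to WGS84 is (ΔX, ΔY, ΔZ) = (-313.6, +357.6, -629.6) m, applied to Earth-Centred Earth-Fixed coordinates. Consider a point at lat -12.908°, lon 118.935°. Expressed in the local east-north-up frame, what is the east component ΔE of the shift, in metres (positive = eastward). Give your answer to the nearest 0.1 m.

The local east axis at (φ, λ) is (−sin λ, cos λ, 0), so ΔE = −sin(118.935°)·(-313.6) + cos(118.935°)·357.6 = 101.44 m.

ΔE = 101.4 m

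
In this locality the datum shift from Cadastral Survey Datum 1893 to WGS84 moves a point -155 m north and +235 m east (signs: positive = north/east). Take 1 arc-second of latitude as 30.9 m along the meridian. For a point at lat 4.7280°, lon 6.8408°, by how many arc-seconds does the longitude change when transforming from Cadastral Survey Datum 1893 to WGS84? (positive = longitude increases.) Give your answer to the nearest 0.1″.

Δλ = 7.6″

At latitude 4.7280°, cos φ = 0.996597.
1″ of longitude at this latitude = 30.90 × cos φ = 30.7949 m, so Δλ = 235.0 / 30.7949 = 7.631″.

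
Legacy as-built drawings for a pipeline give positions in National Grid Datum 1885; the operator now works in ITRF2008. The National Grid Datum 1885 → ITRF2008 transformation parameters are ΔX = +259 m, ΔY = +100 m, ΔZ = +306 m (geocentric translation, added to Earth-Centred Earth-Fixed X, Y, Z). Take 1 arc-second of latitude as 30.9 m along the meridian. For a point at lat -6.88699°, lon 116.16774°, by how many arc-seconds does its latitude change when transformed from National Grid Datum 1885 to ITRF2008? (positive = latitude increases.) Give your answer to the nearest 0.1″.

sin φ = -0.119911, cos φ = 0.992785, sin λ = 0.897507, cos λ = -0.441001.
North component: ΔN = −sin φ cos λ·ΔX − sin φ sin λ·ΔY + cos φ·ΔZ = −(-0.119911)(-0.441001)(259) − (-0.119911)(0.897507)(100) + (0.992785)(306) = 300.86 m.
1° of latitude spans 3600 × 30.90 = 111240 m, so Δφ = 300.86 / 111240 × 3600 = 9.737″.

Δφ = 9.7″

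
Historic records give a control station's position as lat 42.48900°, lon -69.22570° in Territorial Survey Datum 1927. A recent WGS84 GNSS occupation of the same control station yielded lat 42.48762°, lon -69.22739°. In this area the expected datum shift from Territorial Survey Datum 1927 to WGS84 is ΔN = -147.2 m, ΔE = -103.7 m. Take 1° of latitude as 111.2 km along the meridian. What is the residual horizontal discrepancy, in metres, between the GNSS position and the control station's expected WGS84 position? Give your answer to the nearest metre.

Observed coordinate differences: Δφ = -0.00138°, Δλ = -0.00169°.
Converting to metres (1° lat = 111200 m, cos φ = 0.737407): observed ΔN = -153.5 m, observed ΔE = -138.6 m.
Subtracting the expected shift leaves a residual of -153.5 − (-147.2) = -6.3 m north and -138.6 − (-103.7) = -34.9 m east.
Residual distance = √((-6.3)² + (-34.9)²) = 35.4 m.

35 m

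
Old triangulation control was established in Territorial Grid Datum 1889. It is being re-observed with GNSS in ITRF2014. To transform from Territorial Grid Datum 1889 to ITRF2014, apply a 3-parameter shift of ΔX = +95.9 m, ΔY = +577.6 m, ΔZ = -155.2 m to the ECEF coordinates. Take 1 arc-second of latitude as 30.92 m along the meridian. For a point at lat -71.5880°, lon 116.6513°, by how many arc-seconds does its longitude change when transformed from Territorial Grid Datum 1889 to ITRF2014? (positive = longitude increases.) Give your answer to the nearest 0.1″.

sin φ = -0.948810, cos φ = 0.315848, sin λ = 0.893753, cos λ = -0.448559.
East component: ΔE = −sin λ·ΔX + cos λ·ΔY = −(0.893753)(95.9) + (-0.448559)(577.6) = -344.80 m.
1° of latitude spans 3600 × 30.92 = 111312 m; at latitude φ, 1° of longitude spans that × cos φ = 35157.6 m, so Δλ = -344.80 / 35157.6 × 3600 = -35.306″.

Δλ = -35.3″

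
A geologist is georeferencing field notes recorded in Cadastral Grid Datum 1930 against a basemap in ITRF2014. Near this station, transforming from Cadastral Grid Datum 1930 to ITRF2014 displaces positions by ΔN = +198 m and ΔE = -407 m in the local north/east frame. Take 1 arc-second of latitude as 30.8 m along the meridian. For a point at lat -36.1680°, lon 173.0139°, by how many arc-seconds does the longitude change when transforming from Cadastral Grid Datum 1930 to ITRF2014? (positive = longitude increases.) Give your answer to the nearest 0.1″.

At latitude -36.1680°, cos φ = 0.807290.
1″ of longitude at this latitude = 30.80 × cos φ = 24.8645 m, so Δλ = -407.0 / 24.8645 = -16.369″.

Δλ = -16.4″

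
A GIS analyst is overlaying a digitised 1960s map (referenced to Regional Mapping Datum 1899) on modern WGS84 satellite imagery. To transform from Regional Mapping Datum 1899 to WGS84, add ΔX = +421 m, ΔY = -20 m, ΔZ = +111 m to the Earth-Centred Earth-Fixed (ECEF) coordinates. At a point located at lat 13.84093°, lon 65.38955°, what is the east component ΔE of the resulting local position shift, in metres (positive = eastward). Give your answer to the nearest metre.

The local east axis at (φ, λ) is (−sin λ, cos λ, 0), so ΔE = −sin(65.38955°)·421 + cos(65.38955°)·(-20) = -391.09 m.

ΔE = -391 m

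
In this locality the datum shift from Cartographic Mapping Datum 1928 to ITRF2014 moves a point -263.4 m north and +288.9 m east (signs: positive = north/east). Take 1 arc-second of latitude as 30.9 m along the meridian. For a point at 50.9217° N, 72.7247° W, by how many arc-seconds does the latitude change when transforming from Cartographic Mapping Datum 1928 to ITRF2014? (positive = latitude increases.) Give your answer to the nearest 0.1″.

Δφ = -8.5″

1″ of latitude = 30.90 m, so Δφ = -263.4 / 30.90 = -8.524″.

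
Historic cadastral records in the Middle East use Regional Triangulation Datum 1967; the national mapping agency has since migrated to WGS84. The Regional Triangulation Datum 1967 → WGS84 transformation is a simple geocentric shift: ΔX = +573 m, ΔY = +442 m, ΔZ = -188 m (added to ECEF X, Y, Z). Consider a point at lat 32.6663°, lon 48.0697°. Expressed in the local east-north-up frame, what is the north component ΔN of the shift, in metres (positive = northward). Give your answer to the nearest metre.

The local north axis is (−sin φ cos λ, −sin φ sin λ, cos φ), giving ΔN = -206.665 − 177.484 − 158.264 = -542.41 m.

ΔN = -542 m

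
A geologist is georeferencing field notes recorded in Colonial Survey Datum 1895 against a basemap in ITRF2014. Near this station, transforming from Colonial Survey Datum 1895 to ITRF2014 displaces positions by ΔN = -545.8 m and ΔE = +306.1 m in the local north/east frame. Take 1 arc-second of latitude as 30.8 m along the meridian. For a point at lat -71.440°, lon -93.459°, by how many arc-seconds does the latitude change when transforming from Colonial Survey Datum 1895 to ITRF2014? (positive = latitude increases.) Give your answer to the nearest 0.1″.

Δφ = -17.7″

1″ of latitude = 30.80 m, so Δφ = -545.8 / 30.80 = -17.721″.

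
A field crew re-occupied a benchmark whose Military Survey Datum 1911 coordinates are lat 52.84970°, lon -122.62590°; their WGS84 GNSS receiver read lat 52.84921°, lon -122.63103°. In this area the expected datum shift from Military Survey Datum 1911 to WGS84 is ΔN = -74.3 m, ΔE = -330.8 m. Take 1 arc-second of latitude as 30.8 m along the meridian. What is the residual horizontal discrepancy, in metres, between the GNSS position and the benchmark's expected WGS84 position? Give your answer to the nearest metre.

Observed coordinate differences: Δφ = -0.00049°, Δλ = -0.00513°.
Converting to metres (1° lat = 110880 m, cos φ = 0.603908): observed ΔN = -54.3 m, observed ΔE = -343.5 m.
Subtracting the expected shift leaves a residual of -54.3 − (-74.3) = 20.0 m north and -343.5 − (-330.8) = -12.7 m east.
Residual distance = √(20.0² + (-12.7)²) = 23.7 m.

24 m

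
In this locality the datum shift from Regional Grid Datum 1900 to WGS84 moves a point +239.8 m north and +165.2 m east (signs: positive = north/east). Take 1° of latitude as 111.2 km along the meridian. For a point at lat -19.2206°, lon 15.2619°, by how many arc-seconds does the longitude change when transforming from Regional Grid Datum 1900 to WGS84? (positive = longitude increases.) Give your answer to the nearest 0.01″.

At latitude -19.2206°, cos φ = 0.944258.
1° of longitude at this latitude = 111.2 × cos φ = 105.00 km, so Δλ = 165.2 / 105001.5 = 0.0015733° = 5.664″.

Δλ = 5.66″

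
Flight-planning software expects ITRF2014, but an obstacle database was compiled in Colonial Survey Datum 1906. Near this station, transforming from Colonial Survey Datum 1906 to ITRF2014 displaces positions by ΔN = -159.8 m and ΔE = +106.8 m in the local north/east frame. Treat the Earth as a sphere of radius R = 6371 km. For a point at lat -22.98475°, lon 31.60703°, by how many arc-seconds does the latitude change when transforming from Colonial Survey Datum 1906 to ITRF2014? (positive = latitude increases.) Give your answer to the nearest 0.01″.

On a sphere of radius R, 1 rad of latitude = R, so Δφ = ΔN / R = -159.8 / 6371000 = -2.5082e-05 rad = -5.174″.

Δφ = -5.17″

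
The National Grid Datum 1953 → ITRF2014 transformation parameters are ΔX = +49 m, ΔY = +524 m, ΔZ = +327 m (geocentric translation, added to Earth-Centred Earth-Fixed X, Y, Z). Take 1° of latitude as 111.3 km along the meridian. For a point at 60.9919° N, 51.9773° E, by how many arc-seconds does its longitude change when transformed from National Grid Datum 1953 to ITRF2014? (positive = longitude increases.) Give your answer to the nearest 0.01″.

Δλ = 18.95″

sin φ = 0.874551, cos φ = 0.484933, sin λ = 0.787767, cos λ = 0.615974.
East component: ΔE = −sin λ·ΔX + cos λ·ΔY = −(0.787767)(49) + (0.615974)(524) = 284.17 m.
1° of latitude spans 111300 m; at latitude φ, 1° of longitude spans that × cos φ = 53973.1 m, so Δλ = 284.17 / 53973.1 × 3600 = 18.954″.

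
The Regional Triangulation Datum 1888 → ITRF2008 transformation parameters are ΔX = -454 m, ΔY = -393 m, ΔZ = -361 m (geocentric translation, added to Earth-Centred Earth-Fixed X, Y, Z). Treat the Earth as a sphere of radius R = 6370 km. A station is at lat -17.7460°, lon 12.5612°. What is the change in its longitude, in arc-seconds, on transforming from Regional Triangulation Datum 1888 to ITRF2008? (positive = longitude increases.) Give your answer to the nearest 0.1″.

sin φ = -0.304798, cos φ = 0.952417, sin λ = 0.217482, cos λ = 0.976064.
East component: ΔE = −sin λ·ΔX + cos λ·ΔY = −(0.217482)(-454) + (0.976064)(-393) = -284.86 m.
1° of latitude spans πR/180 = 111177 m; at latitude φ, 1° of longitude spans that × cos φ = 105887.3 m, so Δλ = -284.86 / 105887.3 × 3600 = -9.685″.

Δλ = -9.7″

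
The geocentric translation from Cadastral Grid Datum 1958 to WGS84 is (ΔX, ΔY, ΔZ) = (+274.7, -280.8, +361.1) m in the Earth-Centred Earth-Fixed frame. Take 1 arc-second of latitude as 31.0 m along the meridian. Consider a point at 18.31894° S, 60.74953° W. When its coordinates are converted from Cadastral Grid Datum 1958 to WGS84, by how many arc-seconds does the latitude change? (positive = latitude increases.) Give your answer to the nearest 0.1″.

sin φ = -0.314306, cos φ = 0.949322, sin λ = -0.872492, cos λ = 0.488628.
North component: ΔN = −sin φ cos λ·ΔX − sin φ sin λ·ΔY + cos φ·ΔZ = −(-0.314306)(0.488628)(274.7) − (-0.314306)(-0.872492)(-280.8) + (0.949322)(361.1) = 461.99 m.
1° of latitude spans 3600 × 31.00 = 111600 m, so Δφ = 461.99 / 111600 × 3600 = 14.903″.

Δφ = 14.9″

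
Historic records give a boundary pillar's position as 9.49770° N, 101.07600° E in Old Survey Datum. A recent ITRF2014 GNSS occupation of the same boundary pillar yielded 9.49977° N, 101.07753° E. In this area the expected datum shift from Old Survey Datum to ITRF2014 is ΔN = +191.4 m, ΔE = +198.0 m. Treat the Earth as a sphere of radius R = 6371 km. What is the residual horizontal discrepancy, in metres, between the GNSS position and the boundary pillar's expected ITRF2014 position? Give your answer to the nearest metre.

49 m

Observed coordinate differences: Δφ = +0.00207°, Δλ = +0.00153°.
Converting to metres (1° lat = 111195 m, cos φ = 0.986292): observed ΔN = 230.2 m, observed ΔE = 167.8 m.
Subtracting the expected shift leaves a residual of 230.2 − (191.4) = 38.8 m north and 167.8 − (198.0) = -30.2 m east.
Residual distance = √(38.8² + (-30.2)²) = 49.1 m.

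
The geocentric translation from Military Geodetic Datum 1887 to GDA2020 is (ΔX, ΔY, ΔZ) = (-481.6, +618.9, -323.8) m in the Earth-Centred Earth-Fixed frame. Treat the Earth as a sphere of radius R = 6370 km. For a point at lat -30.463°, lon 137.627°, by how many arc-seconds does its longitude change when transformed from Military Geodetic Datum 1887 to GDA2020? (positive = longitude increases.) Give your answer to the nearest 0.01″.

sin φ = -0.506982, cos φ = 0.861957, sin λ = 0.673954, cos λ = -0.738773.
East component: ΔE = −sin λ·ΔX + cos λ·ΔY = −(0.673954)(-481.6) + (-0.738773)(618.9) = -132.65 m.
1° of latitude spans πR/180 = 111177 m; at latitude φ, 1° of longitude spans that × cos φ = 95830.2 m, so Δλ = -132.65 / 95830.2 × 3600 = -4.983″.

Δλ = -4.98″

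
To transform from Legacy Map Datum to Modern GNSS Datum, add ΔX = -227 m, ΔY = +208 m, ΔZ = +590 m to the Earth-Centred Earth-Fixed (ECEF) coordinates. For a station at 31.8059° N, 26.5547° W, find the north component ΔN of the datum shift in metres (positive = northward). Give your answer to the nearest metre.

ΔN = 657 m

The local north axis is (−sin φ cos λ, −sin φ sin λ, cos φ), giving ΔN = 107.018 + 49.008 + 501.405 = 657.43 m.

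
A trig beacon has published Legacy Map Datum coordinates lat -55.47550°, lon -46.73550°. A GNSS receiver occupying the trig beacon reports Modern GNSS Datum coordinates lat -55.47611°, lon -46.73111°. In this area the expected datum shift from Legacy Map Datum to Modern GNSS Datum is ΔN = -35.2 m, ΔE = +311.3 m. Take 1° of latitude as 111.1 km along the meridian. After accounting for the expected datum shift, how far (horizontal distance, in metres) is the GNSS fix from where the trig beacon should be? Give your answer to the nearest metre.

Observed coordinate differences: Δφ = -0.00061°, Δλ = +0.00439°.
Converting to metres (1° lat = 111100 m, cos φ = 0.566759): observed ΔN = -67.8 m, observed ΔE = 276.4 m.
Subtracting the expected shift leaves a residual of -67.8 − (-35.2) = -32.6 m north and 276.4 − (311.3) = -34.9 m east.
Residual distance = √((-32.6)² + (-34.9)²) = 47.7 m.

48 m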